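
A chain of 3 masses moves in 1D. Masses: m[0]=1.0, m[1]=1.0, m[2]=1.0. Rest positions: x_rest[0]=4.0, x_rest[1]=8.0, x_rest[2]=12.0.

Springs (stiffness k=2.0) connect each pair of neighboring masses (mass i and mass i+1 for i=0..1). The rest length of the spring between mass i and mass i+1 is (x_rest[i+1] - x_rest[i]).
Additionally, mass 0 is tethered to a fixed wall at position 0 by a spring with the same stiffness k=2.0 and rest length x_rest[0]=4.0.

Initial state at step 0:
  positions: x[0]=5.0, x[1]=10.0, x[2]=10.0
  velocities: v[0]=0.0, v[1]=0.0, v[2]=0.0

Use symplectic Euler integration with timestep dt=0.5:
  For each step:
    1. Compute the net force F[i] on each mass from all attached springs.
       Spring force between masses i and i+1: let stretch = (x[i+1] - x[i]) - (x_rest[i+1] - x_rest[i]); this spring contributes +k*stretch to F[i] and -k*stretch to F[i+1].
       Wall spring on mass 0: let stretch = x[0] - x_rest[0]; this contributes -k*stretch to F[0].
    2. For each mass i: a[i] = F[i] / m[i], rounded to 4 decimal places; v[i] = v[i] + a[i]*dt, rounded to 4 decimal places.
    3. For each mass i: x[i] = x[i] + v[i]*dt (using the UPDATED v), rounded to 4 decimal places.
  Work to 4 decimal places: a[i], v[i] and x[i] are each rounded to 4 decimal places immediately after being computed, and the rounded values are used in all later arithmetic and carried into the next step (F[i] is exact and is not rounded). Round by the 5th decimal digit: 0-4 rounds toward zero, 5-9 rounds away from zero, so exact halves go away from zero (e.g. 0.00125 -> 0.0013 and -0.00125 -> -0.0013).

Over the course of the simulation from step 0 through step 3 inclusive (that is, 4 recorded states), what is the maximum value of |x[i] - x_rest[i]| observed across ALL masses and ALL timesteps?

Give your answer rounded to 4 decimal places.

Step 0: x=[5.0000 10.0000 10.0000] v=[0.0000 0.0000 0.0000]
Step 1: x=[5.0000 7.5000 12.0000] v=[0.0000 -5.0000 4.0000]
Step 2: x=[3.7500 6.0000 13.7500] v=[-2.5000 -3.0000 3.5000]
Step 3: x=[1.7500 7.2500 13.6250] v=[-4.0000 2.5000 -0.2500]
Max displacement = 2.2500

Answer: 2.2500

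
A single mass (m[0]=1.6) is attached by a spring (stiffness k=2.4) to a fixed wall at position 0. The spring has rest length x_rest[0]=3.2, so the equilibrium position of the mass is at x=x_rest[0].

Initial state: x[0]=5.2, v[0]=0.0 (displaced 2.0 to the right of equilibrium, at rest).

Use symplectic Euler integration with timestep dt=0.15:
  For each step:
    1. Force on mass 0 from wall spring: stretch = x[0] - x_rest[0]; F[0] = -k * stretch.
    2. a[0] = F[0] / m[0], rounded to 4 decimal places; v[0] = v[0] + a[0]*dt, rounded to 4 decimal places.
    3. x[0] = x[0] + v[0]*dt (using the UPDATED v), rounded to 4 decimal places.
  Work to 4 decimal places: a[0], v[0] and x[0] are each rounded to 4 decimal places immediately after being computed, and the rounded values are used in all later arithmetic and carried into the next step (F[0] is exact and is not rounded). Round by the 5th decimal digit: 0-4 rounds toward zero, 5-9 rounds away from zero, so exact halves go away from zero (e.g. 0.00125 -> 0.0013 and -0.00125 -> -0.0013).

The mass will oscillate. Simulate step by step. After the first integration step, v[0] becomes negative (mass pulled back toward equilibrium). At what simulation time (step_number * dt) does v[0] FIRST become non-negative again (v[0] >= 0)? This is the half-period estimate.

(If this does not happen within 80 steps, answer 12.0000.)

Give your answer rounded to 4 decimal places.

Answer: 2.7000

Derivation:
Step 0: x=[5.2000] v=[0.0000]
Step 1: x=[5.1325] v=[-0.4500]
Step 2: x=[4.9998] v=[-0.8848]
Step 3: x=[4.8063] v=[-1.2898]
Step 4: x=[4.5586] v=[-1.6512]
Step 5: x=[4.2651] v=[-1.9569]
Step 6: x=[3.9356] v=[-2.1966]
Step 7: x=[3.5813] v=[-2.3621]
Step 8: x=[3.2141] v=[-2.4479]
Step 9: x=[2.8464] v=[-2.4511]
Step 10: x=[2.4907] v=[-2.3715]
Step 11: x=[2.1589] v=[-2.2119]
Step 12: x=[1.8623] v=[-1.9776]
Step 13: x=[1.6108] v=[-1.6766]
Step 14: x=[1.4130] v=[-1.3190]
Step 15: x=[1.2755] v=[-0.9169]
Step 16: x=[1.2029] v=[-0.4839]
Step 17: x=[1.1977] v=[-0.0345]
Step 18: x=[1.2601] v=[0.4160]
First v>=0 after going negative at step 18, time=2.7000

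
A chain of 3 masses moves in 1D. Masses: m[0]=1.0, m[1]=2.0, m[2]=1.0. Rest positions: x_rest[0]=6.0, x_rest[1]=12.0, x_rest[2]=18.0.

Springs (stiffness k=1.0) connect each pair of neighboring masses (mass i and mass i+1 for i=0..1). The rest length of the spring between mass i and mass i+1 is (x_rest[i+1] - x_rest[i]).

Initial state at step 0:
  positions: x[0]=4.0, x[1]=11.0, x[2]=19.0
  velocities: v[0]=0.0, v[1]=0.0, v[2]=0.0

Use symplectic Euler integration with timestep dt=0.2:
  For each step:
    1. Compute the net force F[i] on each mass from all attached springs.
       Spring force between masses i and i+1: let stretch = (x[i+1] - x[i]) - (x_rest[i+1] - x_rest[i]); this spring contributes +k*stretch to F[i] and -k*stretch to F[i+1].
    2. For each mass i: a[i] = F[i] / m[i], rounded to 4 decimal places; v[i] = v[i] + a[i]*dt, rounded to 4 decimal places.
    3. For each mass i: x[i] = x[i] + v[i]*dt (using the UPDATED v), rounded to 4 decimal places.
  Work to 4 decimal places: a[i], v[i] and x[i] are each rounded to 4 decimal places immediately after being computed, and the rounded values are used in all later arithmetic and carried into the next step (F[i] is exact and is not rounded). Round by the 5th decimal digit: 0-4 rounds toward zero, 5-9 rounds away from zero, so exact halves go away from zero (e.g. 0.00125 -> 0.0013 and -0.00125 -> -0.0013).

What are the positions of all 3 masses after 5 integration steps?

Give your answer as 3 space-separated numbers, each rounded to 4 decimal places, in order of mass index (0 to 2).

Step 0: x=[4.0000 11.0000 19.0000] v=[0.0000 0.0000 0.0000]
Step 1: x=[4.0400 11.0200 18.9200] v=[0.2000 0.1000 -0.4000]
Step 2: x=[4.1192 11.0584 18.7640] v=[0.3960 0.1920 -0.7800]
Step 3: x=[4.2360 11.1121 18.5398] v=[0.5838 0.2686 -1.1211]
Step 4: x=[4.3878 11.1769 18.2585] v=[0.7590 0.3238 -1.4066]
Step 5: x=[4.5712 11.2475 17.9339] v=[0.9168 0.3531 -1.6229]

Answer: 4.5712 11.2475 17.9339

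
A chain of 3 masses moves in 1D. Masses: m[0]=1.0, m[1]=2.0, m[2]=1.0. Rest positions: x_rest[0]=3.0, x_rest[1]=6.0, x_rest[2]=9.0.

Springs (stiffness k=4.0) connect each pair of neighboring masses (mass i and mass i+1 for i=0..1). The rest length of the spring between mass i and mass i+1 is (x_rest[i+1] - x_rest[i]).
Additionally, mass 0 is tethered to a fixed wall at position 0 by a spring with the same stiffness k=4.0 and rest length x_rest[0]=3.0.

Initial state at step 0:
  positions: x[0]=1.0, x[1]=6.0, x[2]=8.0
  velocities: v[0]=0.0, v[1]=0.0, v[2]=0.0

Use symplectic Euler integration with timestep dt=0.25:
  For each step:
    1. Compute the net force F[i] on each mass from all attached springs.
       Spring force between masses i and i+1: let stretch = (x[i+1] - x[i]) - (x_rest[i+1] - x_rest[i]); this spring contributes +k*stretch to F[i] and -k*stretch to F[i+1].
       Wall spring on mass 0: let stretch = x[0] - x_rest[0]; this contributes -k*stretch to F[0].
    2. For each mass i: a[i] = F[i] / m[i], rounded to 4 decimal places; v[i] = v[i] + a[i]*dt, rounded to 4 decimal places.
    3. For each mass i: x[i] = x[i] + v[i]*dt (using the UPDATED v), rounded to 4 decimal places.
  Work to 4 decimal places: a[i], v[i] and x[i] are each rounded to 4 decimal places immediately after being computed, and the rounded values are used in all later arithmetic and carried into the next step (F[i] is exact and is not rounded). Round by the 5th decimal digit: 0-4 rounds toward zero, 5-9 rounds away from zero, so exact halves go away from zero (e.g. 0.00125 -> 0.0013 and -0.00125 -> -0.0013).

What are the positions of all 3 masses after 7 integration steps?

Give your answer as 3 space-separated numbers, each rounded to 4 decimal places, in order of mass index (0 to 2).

Step 0: x=[1.0000 6.0000 8.0000] v=[0.0000 0.0000 0.0000]
Step 1: x=[2.0000 5.6250 8.2500] v=[4.0000 -1.5000 1.0000]
Step 2: x=[3.4063 5.1250 8.5938] v=[5.6250 -2.0000 1.3750]
Step 3: x=[4.3907 4.8438 8.8204] v=[3.9374 -1.1250 0.9062]
Step 4: x=[4.3907 5.0030 8.8028] v=[-0.0002 0.6368 -0.0704]
Step 5: x=[3.4461 5.5607 8.5853] v=[-3.7786 2.2306 -0.8702]
Step 6: x=[2.1686 6.2321 8.3616] v=[-5.1101 2.6856 -0.8948]
Step 7: x=[1.3648 6.6618 8.3555] v=[-3.2152 1.7186 -0.0243]

Answer: 1.3648 6.6618 8.3555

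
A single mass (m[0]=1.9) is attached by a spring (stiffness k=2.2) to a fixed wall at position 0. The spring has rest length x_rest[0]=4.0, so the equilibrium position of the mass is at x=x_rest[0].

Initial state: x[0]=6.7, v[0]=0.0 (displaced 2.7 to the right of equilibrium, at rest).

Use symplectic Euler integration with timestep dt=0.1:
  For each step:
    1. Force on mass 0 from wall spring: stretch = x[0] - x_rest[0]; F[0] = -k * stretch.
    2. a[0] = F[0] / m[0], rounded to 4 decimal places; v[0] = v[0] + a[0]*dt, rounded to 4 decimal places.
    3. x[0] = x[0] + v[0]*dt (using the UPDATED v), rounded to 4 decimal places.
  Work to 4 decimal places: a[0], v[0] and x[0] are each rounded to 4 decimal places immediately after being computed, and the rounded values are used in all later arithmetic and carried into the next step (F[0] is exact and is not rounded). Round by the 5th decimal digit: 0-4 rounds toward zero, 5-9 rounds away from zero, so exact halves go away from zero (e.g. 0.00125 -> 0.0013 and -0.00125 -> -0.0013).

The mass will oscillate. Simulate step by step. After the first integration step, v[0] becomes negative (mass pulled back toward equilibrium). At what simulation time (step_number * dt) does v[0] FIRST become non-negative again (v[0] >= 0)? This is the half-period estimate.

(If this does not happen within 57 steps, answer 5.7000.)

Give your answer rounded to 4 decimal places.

Step 0: x=[6.7000] v=[0.0000]
Step 1: x=[6.6687] v=[-0.3126]
Step 2: x=[6.6065] v=[-0.6216]
Step 3: x=[6.5142] v=[-0.9234]
Step 4: x=[6.3928] v=[-1.2145]
Step 5: x=[6.2436] v=[-1.4916]
Step 6: x=[6.0685] v=[-1.7514]
Step 7: x=[5.8694] v=[-1.9909]
Step 8: x=[5.6487] v=[-2.2074]
Step 9: x=[5.4089] v=[-2.3983]
Step 10: x=[5.1528] v=[-2.5614]
Step 11: x=[4.8833] v=[-2.6949]
Step 12: x=[4.6036] v=[-2.7972]
Step 13: x=[4.3169] v=[-2.8671]
Step 14: x=[4.0265] v=[-2.9038]
Step 15: x=[3.7358] v=[-2.9069]
Step 16: x=[3.4482] v=[-2.8763]
Step 17: x=[3.1670] v=[-2.8124]
Step 18: x=[2.8954] v=[-2.7160]
Step 19: x=[2.6366] v=[-2.5881]
Step 20: x=[2.3936] v=[-2.4302]
Step 21: x=[2.1692] v=[-2.2442]
Step 22: x=[1.9660] v=[-2.0322]
Step 23: x=[1.7863] v=[-1.7967]
Step 24: x=[1.6323] v=[-1.5404]
Step 25: x=[1.5057] v=[-1.2663]
Step 26: x=[1.4080] v=[-0.9775]
Step 27: x=[1.3403] v=[-0.6774]
Step 28: x=[1.3034] v=[-0.3694]
Step 29: x=[1.2977] v=[-0.0572]
Step 30: x=[1.3233] v=[0.2557]
First v>=0 after going negative at step 30, time=3.0000

Answer: 3.0000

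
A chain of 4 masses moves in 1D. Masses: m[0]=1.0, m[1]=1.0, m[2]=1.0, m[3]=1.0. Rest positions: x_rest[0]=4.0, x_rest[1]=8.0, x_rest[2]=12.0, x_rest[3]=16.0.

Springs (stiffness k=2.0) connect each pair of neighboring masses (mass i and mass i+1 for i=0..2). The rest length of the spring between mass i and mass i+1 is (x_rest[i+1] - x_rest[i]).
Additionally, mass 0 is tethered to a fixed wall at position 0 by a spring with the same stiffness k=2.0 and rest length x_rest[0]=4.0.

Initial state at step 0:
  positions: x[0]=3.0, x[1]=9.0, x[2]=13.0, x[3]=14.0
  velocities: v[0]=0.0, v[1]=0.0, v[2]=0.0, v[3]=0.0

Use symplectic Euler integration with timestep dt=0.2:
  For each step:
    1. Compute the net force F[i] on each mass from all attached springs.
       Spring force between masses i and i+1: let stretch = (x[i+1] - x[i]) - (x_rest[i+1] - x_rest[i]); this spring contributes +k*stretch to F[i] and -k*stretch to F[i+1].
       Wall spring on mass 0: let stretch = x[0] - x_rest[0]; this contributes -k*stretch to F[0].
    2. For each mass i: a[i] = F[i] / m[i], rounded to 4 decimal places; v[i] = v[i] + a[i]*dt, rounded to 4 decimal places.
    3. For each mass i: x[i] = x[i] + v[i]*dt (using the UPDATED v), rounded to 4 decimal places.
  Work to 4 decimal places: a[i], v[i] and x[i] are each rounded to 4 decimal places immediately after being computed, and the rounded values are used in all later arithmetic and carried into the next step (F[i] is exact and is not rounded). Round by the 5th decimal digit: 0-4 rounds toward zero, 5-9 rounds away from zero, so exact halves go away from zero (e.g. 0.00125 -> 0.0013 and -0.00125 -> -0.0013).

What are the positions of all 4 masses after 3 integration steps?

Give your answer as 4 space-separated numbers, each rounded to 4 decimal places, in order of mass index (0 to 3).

Answer: 4.1942 8.1634 11.7758 15.2547

Derivation:
Step 0: x=[3.0000 9.0000 13.0000 14.0000] v=[0.0000 0.0000 0.0000 0.0000]
Step 1: x=[3.2400 8.8400 12.7600 14.2400] v=[1.2000 -0.8000 -1.2000 1.2000]
Step 2: x=[3.6688 8.5456 12.3248 14.6816] v=[2.1440 -1.4720 -2.1760 2.2080]
Step 3: x=[4.1942 8.1634 11.7758 15.2547] v=[2.6272 -1.9110 -2.7450 2.8653]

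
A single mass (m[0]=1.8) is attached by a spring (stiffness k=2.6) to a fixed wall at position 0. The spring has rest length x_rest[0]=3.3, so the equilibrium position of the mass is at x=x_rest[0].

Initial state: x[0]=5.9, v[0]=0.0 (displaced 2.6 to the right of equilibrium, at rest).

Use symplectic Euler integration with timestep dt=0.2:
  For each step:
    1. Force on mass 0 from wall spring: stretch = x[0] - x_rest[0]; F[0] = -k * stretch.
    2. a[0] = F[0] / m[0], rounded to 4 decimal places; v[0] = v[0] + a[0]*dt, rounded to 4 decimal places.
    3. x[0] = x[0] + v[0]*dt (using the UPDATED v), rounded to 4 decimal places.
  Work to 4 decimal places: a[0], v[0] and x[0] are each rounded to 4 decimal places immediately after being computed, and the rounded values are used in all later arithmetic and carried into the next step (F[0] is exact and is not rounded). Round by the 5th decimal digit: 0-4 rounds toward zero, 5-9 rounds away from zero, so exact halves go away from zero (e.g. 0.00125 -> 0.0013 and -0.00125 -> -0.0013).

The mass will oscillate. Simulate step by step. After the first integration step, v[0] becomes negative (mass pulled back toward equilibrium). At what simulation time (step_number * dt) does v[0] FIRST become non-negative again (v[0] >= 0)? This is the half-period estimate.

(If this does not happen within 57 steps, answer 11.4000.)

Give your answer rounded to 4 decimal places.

Answer: 2.8000

Derivation:
Step 0: x=[5.9000] v=[0.0000]
Step 1: x=[5.7498] v=[-0.7511]
Step 2: x=[5.4580] v=[-1.4588]
Step 3: x=[5.0416] v=[-2.0822]
Step 4: x=[4.5245] v=[-2.5853]
Step 5: x=[3.9367] v=[-2.9390]
Step 6: x=[3.3121] v=[-3.1229]
Step 7: x=[2.6868] v=[-3.1264]
Step 8: x=[2.0969] v=[-2.9493]
Step 9: x=[1.5766] v=[-2.6017]
Step 10: x=[1.1558] v=[-2.1038]
Step 11: x=[0.8589] v=[-1.4844]
Step 12: x=[0.7031] v=[-0.7792]
Step 13: x=[0.6973] v=[-0.0290]
Step 14: x=[0.8419] v=[0.7229]
First v>=0 after going negative at step 14, time=2.8000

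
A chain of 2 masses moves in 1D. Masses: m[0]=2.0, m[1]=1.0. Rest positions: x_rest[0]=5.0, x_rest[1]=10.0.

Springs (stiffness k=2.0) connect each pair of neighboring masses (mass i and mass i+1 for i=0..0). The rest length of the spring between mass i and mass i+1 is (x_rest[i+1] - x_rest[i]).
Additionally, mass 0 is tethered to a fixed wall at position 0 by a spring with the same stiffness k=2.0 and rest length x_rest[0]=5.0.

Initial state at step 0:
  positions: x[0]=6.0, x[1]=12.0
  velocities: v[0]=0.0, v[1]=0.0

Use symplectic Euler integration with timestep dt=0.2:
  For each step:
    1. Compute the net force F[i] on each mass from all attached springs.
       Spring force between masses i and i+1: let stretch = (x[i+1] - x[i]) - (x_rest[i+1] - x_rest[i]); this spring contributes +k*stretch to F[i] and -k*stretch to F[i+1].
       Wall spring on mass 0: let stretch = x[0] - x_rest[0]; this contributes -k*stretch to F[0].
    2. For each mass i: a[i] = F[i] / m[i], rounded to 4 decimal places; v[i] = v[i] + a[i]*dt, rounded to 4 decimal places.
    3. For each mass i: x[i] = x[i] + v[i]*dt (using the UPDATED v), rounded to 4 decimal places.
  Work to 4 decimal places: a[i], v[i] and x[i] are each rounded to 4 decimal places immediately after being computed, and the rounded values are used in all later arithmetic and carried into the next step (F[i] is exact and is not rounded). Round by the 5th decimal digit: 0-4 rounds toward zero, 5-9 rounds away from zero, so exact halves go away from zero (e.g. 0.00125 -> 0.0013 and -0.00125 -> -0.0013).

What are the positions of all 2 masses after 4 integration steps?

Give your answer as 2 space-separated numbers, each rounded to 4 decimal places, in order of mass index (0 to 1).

Step 0: x=[6.0000 12.0000] v=[0.0000 0.0000]
Step 1: x=[6.0000 11.9200] v=[0.0000 -0.4000]
Step 2: x=[5.9968 11.7664] v=[-0.0160 -0.7680]
Step 3: x=[5.9845 11.5512] v=[-0.0614 -1.0758]
Step 4: x=[5.9555 11.2907] v=[-0.1450 -1.3025]

Answer: 5.9555 11.2907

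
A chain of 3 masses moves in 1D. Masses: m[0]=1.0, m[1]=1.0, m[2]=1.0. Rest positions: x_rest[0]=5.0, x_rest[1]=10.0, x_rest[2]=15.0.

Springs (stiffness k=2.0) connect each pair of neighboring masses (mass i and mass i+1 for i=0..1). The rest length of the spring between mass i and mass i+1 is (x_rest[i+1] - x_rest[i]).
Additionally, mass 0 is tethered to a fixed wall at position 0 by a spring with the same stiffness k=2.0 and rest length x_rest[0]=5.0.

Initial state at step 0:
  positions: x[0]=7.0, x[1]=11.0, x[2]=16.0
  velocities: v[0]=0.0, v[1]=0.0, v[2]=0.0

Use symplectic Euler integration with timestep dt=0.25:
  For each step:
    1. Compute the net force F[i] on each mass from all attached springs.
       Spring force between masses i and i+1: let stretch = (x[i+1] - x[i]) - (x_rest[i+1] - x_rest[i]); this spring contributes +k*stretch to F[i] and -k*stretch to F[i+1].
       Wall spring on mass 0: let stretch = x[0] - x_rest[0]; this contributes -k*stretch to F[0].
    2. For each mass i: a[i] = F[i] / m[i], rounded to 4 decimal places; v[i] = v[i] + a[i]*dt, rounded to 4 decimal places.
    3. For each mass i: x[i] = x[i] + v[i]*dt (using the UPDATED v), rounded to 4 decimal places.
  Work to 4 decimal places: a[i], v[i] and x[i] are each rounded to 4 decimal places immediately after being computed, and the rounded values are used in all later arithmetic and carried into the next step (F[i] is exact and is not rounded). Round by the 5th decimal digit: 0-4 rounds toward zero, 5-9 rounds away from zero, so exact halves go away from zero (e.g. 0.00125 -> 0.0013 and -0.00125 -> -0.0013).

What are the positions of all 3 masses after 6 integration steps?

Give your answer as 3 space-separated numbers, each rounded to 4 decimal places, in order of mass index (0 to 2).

Step 0: x=[7.0000 11.0000 16.0000] v=[0.0000 0.0000 0.0000]
Step 1: x=[6.6250 11.1250 16.0000] v=[-1.5000 0.5000 0.0000]
Step 2: x=[5.9844 11.2969 16.0156] v=[-2.5625 0.6875 0.0625]
Step 3: x=[5.2598 11.3946 16.0664] v=[-2.8985 0.3906 0.2032]
Step 4: x=[4.6446 11.3094 16.1582] v=[-2.4610 -0.3409 0.3673]
Step 5: x=[4.2819 10.9972 16.2689] v=[-1.4509 -1.2489 0.4429]
Step 6: x=[4.2234 10.5045 16.3457] v=[-0.2342 -1.9707 0.3071]

Answer: 4.2234 10.5045 16.3457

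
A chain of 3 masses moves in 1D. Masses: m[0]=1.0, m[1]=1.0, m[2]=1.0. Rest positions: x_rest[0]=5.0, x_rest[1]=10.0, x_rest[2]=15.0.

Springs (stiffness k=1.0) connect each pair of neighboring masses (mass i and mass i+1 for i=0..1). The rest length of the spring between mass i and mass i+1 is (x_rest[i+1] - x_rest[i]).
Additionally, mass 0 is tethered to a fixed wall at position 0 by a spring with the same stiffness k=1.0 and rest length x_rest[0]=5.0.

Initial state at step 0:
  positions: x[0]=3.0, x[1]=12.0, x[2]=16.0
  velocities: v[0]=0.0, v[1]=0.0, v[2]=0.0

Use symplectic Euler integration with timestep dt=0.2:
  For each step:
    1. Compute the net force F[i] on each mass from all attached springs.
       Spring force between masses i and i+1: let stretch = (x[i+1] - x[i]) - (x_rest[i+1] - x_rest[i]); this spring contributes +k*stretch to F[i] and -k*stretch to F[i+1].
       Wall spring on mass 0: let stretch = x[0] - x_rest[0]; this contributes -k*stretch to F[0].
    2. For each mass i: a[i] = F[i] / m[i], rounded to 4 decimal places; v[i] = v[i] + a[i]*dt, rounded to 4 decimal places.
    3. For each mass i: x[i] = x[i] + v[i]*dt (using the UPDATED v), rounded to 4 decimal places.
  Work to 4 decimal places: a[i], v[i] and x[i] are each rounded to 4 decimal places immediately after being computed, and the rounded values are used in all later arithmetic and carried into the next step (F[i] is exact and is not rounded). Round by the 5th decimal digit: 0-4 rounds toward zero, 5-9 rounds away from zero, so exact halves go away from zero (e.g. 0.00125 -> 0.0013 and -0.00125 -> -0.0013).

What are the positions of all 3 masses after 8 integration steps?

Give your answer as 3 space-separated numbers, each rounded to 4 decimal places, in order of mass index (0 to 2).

Answer: 7.2487 9.0476 16.0104

Derivation:
Step 0: x=[3.0000 12.0000 16.0000] v=[0.0000 0.0000 0.0000]
Step 1: x=[3.2400 11.8000 16.0400] v=[1.2000 -1.0000 0.2000]
Step 2: x=[3.6928 11.4272 16.1104] v=[2.2640 -1.8640 0.3520]
Step 3: x=[4.3073 10.9324 16.1935] v=[3.0723 -2.4742 0.4154]
Step 4: x=[5.0145 10.3830 16.2661] v=[3.5359 -2.7470 0.3632]
Step 5: x=[5.7358 9.8542 16.3034] v=[3.6067 -2.6441 0.1866]
Step 6: x=[6.3924 9.4186 16.2828] v=[3.2832 -2.1779 -0.1032]
Step 7: x=[6.9144 9.1365 16.1876] v=[2.6100 -1.4103 -0.4760]
Step 8: x=[7.2487 9.0476 16.0104] v=[1.6715 -0.4445 -0.8862]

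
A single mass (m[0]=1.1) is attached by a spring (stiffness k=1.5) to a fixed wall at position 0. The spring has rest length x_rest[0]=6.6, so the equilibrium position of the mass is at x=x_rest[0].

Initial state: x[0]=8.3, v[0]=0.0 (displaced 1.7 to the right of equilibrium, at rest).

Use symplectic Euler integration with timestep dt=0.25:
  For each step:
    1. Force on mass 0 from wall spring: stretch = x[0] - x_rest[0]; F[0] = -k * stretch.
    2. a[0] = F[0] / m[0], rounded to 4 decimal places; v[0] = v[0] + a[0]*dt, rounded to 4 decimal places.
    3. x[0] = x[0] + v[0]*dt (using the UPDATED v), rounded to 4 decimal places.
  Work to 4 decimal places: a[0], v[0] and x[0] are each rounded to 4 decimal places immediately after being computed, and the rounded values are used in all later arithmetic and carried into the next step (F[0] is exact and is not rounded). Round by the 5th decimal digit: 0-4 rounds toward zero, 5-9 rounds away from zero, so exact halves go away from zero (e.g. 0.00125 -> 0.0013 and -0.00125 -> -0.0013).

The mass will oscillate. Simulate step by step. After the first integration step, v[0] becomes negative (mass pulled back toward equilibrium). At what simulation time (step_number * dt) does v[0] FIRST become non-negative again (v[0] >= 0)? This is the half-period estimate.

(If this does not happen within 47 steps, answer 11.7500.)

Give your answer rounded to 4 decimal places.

Answer: 2.7500

Derivation:
Step 0: x=[8.3000] v=[0.0000]
Step 1: x=[8.1551] v=[-0.5796]
Step 2: x=[7.8777] v=[-1.1098]
Step 3: x=[7.4914] v=[-1.5454]
Step 4: x=[7.0291] v=[-1.8493]
Step 5: x=[6.5302] v=[-1.9956]
Step 6: x=[6.0373] v=[-1.9718]
Step 7: x=[5.5923] v=[-1.7800]
Step 8: x=[5.2332] v=[-1.4365]
Step 9: x=[4.9906] v=[-0.9706]
Step 10: x=[4.8851] v=[-0.4220]
Step 11: x=[4.9258] v=[0.1626]
First v>=0 after going negative at step 11, time=2.7500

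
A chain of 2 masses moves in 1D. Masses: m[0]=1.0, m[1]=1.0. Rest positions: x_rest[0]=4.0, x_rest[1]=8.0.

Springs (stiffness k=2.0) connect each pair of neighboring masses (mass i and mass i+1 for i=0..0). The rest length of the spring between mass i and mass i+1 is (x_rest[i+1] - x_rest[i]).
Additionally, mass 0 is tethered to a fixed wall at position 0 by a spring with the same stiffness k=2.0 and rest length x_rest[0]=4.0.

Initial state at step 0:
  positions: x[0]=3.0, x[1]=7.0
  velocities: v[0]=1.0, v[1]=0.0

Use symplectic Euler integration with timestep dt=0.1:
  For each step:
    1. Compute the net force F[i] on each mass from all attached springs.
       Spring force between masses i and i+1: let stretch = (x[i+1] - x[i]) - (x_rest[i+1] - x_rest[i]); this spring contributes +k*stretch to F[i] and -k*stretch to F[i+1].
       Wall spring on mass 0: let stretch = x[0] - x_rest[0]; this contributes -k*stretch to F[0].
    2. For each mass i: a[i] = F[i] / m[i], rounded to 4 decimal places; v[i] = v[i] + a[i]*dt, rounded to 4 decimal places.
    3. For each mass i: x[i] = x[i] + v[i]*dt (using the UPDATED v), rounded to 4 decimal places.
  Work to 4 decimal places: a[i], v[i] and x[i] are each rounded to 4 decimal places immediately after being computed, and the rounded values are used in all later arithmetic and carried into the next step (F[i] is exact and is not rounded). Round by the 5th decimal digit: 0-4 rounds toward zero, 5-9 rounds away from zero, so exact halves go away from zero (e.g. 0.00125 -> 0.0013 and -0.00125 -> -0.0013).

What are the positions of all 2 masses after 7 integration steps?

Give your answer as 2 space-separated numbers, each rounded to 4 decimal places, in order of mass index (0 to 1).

Answer: 3.9673 7.1433

Derivation:
Step 0: x=[3.0000 7.0000] v=[1.0000 0.0000]
Step 1: x=[3.1200 7.0000] v=[1.2000 0.0000]
Step 2: x=[3.2552 7.0024] v=[1.3520 0.0240]
Step 3: x=[3.4002 7.0099] v=[1.4504 0.0746]
Step 4: x=[3.5494 7.0252] v=[1.4923 0.1527]
Step 5: x=[3.6972 7.0510] v=[1.4776 0.2575]
Step 6: x=[3.8381 7.0897] v=[1.4089 0.3867]
Step 7: x=[3.9673 7.1433] v=[1.2916 0.5364]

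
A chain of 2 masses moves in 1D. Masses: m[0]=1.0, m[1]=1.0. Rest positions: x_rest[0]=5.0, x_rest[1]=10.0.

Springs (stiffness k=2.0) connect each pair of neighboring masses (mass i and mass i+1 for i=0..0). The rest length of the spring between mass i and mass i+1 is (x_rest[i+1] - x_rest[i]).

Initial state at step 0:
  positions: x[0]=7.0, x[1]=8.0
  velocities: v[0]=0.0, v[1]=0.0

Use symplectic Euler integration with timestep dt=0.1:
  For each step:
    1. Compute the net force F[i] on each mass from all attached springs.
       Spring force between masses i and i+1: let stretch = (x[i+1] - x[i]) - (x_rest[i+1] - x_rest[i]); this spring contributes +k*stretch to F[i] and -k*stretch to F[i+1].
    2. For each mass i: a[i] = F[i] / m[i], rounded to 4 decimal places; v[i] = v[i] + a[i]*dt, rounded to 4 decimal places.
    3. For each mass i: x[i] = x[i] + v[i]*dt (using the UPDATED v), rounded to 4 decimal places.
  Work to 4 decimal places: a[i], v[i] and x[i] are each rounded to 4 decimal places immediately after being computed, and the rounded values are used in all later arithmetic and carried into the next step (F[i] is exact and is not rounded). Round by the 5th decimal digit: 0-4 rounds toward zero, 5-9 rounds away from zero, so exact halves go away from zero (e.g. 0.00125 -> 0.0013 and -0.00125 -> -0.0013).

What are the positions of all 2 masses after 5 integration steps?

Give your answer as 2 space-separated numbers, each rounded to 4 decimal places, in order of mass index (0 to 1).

Answer: 5.9085 9.0916

Derivation:
Step 0: x=[7.0000 8.0000] v=[0.0000 0.0000]
Step 1: x=[6.9200 8.0800] v=[-0.8000 0.8000]
Step 2: x=[6.7632 8.2368] v=[-1.5680 1.5680]
Step 3: x=[6.5359 8.4641] v=[-2.2733 2.2733]
Step 4: x=[6.2471 8.7529] v=[-2.8877 2.8877]
Step 5: x=[5.9085 9.0916] v=[-3.3865 3.3865]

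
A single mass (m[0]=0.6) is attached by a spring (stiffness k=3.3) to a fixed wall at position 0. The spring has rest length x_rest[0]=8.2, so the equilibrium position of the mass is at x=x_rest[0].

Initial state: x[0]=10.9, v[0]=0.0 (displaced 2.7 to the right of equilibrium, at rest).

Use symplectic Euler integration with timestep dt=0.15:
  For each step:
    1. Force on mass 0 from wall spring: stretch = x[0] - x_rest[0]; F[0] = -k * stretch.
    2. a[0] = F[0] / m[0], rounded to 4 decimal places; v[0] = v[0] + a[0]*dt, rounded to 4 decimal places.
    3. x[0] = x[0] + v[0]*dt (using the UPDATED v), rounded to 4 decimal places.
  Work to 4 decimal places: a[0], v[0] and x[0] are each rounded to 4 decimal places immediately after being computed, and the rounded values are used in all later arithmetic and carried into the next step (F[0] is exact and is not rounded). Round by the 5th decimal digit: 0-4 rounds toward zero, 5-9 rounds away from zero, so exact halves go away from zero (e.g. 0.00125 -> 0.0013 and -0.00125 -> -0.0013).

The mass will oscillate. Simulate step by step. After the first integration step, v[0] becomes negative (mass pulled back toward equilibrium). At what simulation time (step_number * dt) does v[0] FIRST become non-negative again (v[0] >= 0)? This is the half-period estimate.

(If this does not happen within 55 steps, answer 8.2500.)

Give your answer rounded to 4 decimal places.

Step 0: x=[10.9000] v=[0.0000]
Step 1: x=[10.5659] v=[-2.2275]
Step 2: x=[9.9390] v=[-4.1794]
Step 3: x=[9.0969] v=[-5.6141]
Step 4: x=[8.1438] v=[-6.3541]
Step 5: x=[7.1976] v=[-6.3077]
Step 6: x=[6.3755] v=[-5.4807]
Step 7: x=[5.7792] v=[-3.9755]
Step 8: x=[5.4825] v=[-1.9783]
Step 9: x=[5.5220] v=[0.2636]
First v>=0 after going negative at step 9, time=1.3500

Answer: 1.3500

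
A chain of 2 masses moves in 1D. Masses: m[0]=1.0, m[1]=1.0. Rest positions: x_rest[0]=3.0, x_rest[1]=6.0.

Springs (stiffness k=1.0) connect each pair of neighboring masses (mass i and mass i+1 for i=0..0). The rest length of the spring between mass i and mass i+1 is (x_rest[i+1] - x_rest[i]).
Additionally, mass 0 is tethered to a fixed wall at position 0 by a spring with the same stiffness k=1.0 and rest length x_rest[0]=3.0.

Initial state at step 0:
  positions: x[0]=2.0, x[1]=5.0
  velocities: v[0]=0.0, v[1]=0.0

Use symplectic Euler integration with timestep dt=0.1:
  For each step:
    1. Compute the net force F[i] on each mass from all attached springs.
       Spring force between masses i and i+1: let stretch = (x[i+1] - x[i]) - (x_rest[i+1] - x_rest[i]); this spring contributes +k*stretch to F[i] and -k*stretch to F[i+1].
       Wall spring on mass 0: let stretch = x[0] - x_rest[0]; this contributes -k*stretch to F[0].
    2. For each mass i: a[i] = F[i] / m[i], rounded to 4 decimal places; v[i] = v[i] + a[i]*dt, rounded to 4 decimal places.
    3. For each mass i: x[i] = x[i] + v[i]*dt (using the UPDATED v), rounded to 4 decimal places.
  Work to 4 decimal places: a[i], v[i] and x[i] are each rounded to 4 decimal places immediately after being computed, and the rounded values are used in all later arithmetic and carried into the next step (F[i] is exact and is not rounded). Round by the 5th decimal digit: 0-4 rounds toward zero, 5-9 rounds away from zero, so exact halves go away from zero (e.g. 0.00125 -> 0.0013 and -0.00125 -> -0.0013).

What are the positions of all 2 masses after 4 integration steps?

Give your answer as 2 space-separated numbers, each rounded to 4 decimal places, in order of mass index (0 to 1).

Answer: 2.0970 5.0015

Derivation:
Step 0: x=[2.0000 5.0000] v=[0.0000 0.0000]
Step 1: x=[2.0100 5.0000] v=[0.1000 0.0000]
Step 2: x=[2.0298 5.0001] v=[0.1980 0.0010]
Step 3: x=[2.0590 5.0005] v=[0.2921 0.0040]
Step 4: x=[2.0970 5.0015] v=[0.3804 0.0099]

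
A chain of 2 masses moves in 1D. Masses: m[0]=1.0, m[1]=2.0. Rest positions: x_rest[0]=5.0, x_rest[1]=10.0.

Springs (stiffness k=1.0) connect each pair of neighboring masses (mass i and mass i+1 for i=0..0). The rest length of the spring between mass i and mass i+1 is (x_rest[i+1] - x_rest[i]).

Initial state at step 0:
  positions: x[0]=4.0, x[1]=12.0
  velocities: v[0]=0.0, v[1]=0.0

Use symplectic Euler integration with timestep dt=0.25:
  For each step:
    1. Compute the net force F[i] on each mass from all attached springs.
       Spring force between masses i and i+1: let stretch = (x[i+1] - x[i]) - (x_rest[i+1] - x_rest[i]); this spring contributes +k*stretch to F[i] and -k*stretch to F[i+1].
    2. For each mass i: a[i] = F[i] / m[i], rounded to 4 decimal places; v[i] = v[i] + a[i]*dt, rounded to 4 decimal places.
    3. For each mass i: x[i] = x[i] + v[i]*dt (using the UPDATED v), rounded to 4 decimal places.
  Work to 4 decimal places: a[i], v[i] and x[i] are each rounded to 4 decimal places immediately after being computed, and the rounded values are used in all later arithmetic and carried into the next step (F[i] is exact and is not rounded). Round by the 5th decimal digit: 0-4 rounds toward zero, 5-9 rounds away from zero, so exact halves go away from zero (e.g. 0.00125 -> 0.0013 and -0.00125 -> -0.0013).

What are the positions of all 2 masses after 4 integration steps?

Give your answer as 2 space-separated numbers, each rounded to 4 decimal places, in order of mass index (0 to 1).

Step 0: x=[4.0000 12.0000] v=[0.0000 0.0000]
Step 1: x=[4.1875 11.9063] v=[0.7500 -0.3750]
Step 2: x=[4.5449 11.7276] v=[1.4297 -0.7149]
Step 3: x=[5.0388 11.4807] v=[1.9754 -0.9878]
Step 4: x=[5.6228 11.1887] v=[2.3359 -1.1681]

Answer: 5.6228 11.1887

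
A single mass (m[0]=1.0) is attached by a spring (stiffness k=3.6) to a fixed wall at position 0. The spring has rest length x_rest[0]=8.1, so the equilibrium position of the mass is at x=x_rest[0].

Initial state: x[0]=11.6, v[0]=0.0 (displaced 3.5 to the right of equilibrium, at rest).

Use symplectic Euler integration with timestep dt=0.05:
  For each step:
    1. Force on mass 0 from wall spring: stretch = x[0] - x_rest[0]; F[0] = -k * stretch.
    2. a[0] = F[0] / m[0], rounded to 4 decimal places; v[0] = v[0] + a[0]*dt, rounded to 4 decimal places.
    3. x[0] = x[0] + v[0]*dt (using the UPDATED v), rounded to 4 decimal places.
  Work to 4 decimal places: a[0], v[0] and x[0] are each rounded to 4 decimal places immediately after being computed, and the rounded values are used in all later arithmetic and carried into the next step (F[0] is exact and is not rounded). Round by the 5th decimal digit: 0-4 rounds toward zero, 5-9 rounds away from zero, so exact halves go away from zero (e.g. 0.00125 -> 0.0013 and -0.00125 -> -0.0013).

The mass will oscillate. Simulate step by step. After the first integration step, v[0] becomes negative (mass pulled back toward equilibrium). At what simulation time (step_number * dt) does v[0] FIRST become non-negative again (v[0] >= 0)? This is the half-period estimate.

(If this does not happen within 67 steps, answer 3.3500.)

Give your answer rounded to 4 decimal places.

Step 0: x=[11.6000] v=[0.0000]
Step 1: x=[11.5685] v=[-0.6300]
Step 2: x=[11.5058] v=[-1.2543]
Step 3: x=[11.4124] v=[-1.8673]
Step 4: x=[11.2892] v=[-2.4635]
Step 5: x=[11.1373] v=[-3.0376]
Step 6: x=[10.9581] v=[-3.5843]
Step 7: x=[10.7532] v=[-4.0988]
Step 8: x=[10.5244] v=[-4.5764]
Step 9: x=[10.2738] v=[-5.0128]
Step 10: x=[10.0036] v=[-5.4041]
Step 11: x=[9.7163] v=[-5.7468]
Step 12: x=[9.4144] v=[-6.0377]
Step 13: x=[9.1007] v=[-6.2743]
Step 14: x=[8.7780] v=[-6.4544]
Step 15: x=[8.4492] v=[-6.5764]
Step 16: x=[8.1172] v=[-6.6393]
Step 17: x=[7.7851] v=[-6.6424]
Step 18: x=[7.4558] v=[-6.5857]
Step 19: x=[7.1323] v=[-6.4697]
Step 20: x=[6.8175] v=[-6.2955]
Step 21: x=[6.5143] v=[-6.0647]
Step 22: x=[6.2253] v=[-5.7793]
Step 23: x=[5.9532] v=[-5.4419]
Step 24: x=[5.7004] v=[-5.0555]
Step 25: x=[5.4692] v=[-4.6236]
Step 26: x=[5.2617] v=[-4.1501]
Step 27: x=[5.0797] v=[-3.6392]
Step 28: x=[4.9249] v=[-3.0955]
Step 29: x=[4.7987] v=[-2.5240]
Step 30: x=[4.7022] v=[-1.9298]
Step 31: x=[4.6363] v=[-1.3182]
Step 32: x=[4.6016] v=[-0.6947]
Step 33: x=[4.5984] v=[-0.0650]
Step 34: x=[4.6267] v=[0.5653]
First v>=0 after going negative at step 34, time=1.7000

Answer: 1.7000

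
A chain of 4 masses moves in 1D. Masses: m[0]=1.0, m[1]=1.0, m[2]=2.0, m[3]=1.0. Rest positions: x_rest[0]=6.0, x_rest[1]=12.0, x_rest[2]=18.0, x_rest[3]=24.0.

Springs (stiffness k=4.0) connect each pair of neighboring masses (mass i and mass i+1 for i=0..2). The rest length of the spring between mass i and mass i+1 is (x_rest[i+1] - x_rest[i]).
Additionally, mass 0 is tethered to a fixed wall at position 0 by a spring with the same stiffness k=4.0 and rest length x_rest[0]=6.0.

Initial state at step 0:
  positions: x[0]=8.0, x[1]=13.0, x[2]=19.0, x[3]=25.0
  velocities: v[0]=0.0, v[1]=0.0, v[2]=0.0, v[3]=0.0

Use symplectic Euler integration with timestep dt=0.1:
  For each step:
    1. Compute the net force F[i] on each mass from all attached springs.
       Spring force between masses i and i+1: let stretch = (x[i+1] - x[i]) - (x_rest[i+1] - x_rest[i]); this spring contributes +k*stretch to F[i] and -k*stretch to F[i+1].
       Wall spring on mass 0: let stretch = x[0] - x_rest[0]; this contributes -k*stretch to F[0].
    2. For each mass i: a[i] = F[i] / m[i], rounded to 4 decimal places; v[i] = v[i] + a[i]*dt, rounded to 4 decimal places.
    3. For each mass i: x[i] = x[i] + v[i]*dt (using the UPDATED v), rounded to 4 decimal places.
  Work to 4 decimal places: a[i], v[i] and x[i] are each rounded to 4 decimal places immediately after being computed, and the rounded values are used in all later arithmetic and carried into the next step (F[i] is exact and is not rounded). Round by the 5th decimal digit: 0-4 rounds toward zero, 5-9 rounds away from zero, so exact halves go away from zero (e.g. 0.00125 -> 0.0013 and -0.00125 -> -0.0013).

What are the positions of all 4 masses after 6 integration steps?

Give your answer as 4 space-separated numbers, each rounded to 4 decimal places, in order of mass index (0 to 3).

Answer: 6.1681 13.3678 19.0412 25.0023

Derivation:
Step 0: x=[8.0000 13.0000 19.0000 25.0000] v=[0.0000 0.0000 0.0000 0.0000]
Step 1: x=[7.8800 13.0400 19.0000 25.0000] v=[-1.2000 0.4000 0.0000 0.0000]
Step 2: x=[7.6512 13.1120 19.0008 25.0000] v=[-2.2880 0.7200 0.0080 0.0000]
Step 3: x=[7.3348 13.2011 19.0038 25.0000] v=[-3.1642 0.8912 0.0301 0.0003]
Step 4: x=[6.9596 13.2877 19.0107 25.0002] v=[-3.7516 0.8658 0.0688 0.0018]
Step 5: x=[6.5592 13.3501 19.0229 25.0008] v=[-4.0042 0.6238 0.1221 0.0060]
Step 6: x=[6.1681 13.3678 19.0412 25.0023] v=[-3.9115 0.1766 0.1831 0.0148]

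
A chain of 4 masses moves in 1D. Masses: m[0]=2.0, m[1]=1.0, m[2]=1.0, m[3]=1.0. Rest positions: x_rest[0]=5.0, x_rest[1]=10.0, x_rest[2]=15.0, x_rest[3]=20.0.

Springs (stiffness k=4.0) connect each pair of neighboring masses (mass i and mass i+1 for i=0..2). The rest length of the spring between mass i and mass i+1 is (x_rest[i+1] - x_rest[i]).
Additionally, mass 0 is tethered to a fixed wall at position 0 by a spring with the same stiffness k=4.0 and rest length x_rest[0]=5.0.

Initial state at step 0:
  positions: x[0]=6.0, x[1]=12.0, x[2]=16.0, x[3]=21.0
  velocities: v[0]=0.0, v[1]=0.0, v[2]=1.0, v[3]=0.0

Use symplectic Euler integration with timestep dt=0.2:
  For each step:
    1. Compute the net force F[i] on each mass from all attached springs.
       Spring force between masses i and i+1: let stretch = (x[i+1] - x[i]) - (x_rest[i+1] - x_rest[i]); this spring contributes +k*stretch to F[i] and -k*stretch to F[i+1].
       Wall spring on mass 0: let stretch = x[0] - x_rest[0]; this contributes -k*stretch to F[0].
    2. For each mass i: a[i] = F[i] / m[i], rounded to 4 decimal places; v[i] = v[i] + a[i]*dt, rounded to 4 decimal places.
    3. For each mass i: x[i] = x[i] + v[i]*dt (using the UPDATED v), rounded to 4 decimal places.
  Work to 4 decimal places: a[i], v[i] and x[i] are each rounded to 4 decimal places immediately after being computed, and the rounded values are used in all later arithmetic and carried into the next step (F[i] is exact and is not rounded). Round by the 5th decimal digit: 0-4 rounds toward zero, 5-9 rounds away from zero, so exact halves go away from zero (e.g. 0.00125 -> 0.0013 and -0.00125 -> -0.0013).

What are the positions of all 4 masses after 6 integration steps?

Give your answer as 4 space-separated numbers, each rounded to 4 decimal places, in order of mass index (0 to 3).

Step 0: x=[6.0000 12.0000 16.0000 21.0000] v=[0.0000 0.0000 1.0000 0.0000]
Step 1: x=[6.0000 11.6800 16.3600 21.0000] v=[0.0000 -1.6000 1.8000 0.0000]
Step 2: x=[5.9744 11.2000 16.7136 21.0576] v=[-0.1280 -2.4000 1.7680 0.2880]
Step 3: x=[5.8889 10.7661 16.8801 21.2202] v=[-0.4275 -2.1696 0.8323 0.8128]
Step 4: x=[5.7225 10.5301 16.7627 21.4883] v=[-0.8322 -1.1802 -0.5868 1.3407]
Step 5: x=[5.4829 10.5221 16.4042 21.8003] v=[-1.1982 -0.0402 -1.7924 1.5602]
Step 6: x=[5.2078 10.6489 15.9680 22.0490] v=[-1.3757 0.6341 -2.1812 1.2433]

Answer: 5.2078 10.6489 15.9680 22.0490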